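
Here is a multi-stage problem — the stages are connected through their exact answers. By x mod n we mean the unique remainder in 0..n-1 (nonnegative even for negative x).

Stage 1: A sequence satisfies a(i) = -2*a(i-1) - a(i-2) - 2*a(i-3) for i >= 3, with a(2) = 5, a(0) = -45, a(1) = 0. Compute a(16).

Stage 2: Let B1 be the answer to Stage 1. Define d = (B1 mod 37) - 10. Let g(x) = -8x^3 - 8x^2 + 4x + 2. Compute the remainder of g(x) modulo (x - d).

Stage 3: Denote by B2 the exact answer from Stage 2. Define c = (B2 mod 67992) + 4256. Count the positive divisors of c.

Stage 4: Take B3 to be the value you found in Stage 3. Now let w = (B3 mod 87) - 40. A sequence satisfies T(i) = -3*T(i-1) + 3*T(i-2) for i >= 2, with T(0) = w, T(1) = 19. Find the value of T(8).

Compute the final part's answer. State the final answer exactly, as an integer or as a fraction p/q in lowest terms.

Stage 1: a(3) = -2*(5) - 1*(0) - 2*(-45) = 80; iterating: a(3)=80, a(4)=-165, a(5)=240, a(6)=-475, a(7)=1040, a(8)=-2085, a(9)=4080, a(10)=-8155, a(11)=16400, a(12)=-32805, a(13)=65520, a(14)=-131035, a(15)=262160, a(16)=-524325; answer -524325
Stage 2: B1 = -524325; d = -8; remainder = value at the root: -8*(-8)^3 - 8*(-8)^2 + 4*(-8)^1 + 2 = (4096) + (-512) + (-32) + (2) = 3554; answer 3554
Stage 3: B2 = 3554; c = 7810; 7810 = 2 * 5 * 11 * 71; number of divisors = (1+1) * (1+1) * (1+1) * (1+1) = 16; answer 16
Stage 4: B3 = 16; w = -24; T(2) = -3*(19) + 3*(-24) = -129; iterating: T(2)=-129, T(3)=444, T(4)=-1719, T(5)=6489, T(6)=-24624, T(7)=93339, T(8)=-353889; answer -353889

-353889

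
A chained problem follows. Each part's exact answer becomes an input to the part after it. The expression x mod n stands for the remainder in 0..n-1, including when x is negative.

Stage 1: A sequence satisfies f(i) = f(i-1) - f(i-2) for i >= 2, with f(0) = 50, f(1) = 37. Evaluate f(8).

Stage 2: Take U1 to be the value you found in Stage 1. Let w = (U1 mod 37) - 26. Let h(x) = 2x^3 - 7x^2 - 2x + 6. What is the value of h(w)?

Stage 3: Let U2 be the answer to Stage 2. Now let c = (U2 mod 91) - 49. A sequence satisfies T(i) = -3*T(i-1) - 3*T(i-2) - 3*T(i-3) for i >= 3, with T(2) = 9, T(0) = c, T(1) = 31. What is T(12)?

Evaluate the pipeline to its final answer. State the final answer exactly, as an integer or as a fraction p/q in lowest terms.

Stage 1: f(2) = 1*(37) - 1*(50) = -13; iterating: f(2)=-13, f(3)=-50, f(4)=-37, f(5)=13, f(6)=50, f(7)=37, f(8)=-13; answer -13
Stage 2: U1 = -13; w = -2; 2*(-2)^3 - 7*(-2)^2 - 2*(-2)^1 + 6 = (-16) + (-28) + (4) + (6) = -34; answer -34
Stage 3: U2 = -34; c = 8; T(3) = -3*(9) - 3*(31) - 3*(8) = -144; iterating: T(3)=-144, T(4)=312, T(5)=-531, T(6)=1089, T(7)=-2610, T(8)=6156, T(9)=-13905, T(10)=31077, T(11)=-69984, T(12)=158436; answer 158436

158436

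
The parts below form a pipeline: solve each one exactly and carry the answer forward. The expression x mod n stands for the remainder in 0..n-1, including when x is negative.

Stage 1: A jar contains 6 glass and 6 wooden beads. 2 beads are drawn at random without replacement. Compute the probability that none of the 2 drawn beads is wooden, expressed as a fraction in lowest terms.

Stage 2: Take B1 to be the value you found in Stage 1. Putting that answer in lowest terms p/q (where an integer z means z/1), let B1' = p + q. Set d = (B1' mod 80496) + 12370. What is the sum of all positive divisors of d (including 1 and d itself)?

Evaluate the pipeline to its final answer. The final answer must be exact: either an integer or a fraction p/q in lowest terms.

16416

Stage 1: total draws C(12,2) = 66; favorable C(6,2) = 15; P = 5/22; answer 5/22
Stage 2: B1 = 5/22; threaded value p + q = 27; d = 12397; 12397 = 7^2 * 11 * 23; sigma = (1 + 7 + 49) * (1 + 11) * (1 + 23) = 57 * 12 * 24 = 16416; answer 16416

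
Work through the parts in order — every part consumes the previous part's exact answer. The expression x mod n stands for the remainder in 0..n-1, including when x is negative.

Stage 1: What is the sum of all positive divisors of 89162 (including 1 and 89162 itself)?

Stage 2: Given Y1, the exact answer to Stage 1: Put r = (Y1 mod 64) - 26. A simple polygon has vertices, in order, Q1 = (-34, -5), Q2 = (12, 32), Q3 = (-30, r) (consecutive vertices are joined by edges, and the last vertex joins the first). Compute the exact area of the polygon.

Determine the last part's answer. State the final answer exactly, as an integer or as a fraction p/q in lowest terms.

465

Stage 1: 89162 = 2 * 109 * 409; sigma = (1 + 2) * (1 + 109) * (1 + 409) = 3 * 110 * 410 = 135300; answer 135300
Stage 2: Y1 = 135300; r = -22; cross terms: (-34*32 - 12*-5)=-1028, (12*-22 - -30*32)=696, (-30*-5 - -34*-22)=-598; twice the area = |-930| = 930; area = 465; answer 465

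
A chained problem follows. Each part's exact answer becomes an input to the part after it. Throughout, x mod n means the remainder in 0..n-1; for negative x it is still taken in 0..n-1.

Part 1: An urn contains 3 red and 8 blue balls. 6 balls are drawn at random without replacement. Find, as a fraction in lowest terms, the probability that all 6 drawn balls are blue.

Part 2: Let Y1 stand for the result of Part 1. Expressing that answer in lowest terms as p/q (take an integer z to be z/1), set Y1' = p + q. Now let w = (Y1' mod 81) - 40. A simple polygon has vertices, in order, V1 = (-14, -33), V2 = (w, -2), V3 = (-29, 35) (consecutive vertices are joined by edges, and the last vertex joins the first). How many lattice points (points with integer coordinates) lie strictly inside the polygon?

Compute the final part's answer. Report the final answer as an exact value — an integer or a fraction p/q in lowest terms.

538

Part 1: total draws C(11,6) = 462; favorable C(8,6) = 28; P = 2/33; answer 2/33
Part 2: Y1 = 2/33; threaded value p + q = 35; w = -5; cross terms: (-14*-2 - -5*-33)=-137, (-5*35 - -29*-2)=-233, (-29*-33 - -14*35)=1447; twice the area = |1077| = 1077; area = 1077/2; boundary points = 1 + 1 + 1 = 3; strictly interior points = area - boundary/2 + 1 = 538; answer 538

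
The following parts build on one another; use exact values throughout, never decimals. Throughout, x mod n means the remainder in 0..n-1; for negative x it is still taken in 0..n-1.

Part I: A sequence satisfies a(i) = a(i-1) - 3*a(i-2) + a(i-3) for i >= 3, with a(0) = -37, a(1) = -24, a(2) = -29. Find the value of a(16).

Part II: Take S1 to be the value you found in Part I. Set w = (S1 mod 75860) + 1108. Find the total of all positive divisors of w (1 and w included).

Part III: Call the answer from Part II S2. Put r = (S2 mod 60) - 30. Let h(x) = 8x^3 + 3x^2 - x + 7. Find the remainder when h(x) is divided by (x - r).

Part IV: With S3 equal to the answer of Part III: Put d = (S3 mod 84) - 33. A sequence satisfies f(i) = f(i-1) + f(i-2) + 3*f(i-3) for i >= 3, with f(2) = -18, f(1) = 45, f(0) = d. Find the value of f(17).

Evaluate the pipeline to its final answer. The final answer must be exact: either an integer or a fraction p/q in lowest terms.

215949

Part I: a(3) = 1*(-29) - 3*(-24) + 1*(-37) = 6; iterating: a(3)=6, a(4)=69, a(5)=22, a(6)=-179, a(7)=-176, a(8)=383, a(9)=732, a(10)=-593, a(11)=-2406, a(12)=105, a(13)=6730, a(14)=4009, a(15)=-16076, a(16)=-21373; answer -21373
Part II: S1 = -21373; w = 55595; 55595 = 5 * 11119; sigma = (1 + 5) * (1 + 11119) = 6 * 11120 = 66720; answer 66720
Part III: S2 = 66720; r = -30; remainder = value at the root: 8*(-30)^3 + 3*(-30)^2 - 1*(-30)^1 + 7 = (-216000) + (2700) + (30) + (7) = -213263; answer -213263
Part IV: S3 = -213263; d = -20; f(3) = 1*(-18) + 1*(45) + 3*(-20) = -33; iterating: f(3)=-33, f(4)=84, f(5)=-3, f(6)=-18, f(7)=231, f(8)=204, f(9)=381, f(10)=1278, f(11)=2271, f(12)=4692, f(13)=10797, f(14)=22302, f(15)=47175, f(16)=101868, f(17)=215949; answer 215949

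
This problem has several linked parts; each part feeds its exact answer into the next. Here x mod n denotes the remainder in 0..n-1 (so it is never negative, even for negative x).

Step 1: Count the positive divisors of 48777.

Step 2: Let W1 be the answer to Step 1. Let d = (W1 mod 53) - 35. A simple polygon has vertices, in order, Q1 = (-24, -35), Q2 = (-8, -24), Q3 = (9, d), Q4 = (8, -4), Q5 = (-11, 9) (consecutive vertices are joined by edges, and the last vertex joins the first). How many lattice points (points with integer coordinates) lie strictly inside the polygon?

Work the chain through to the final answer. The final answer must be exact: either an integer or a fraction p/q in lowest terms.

767

Step 1: 48777 = 3 * 71 * 229; number of divisors = (1+1) * (1+1) * (1+1) = 8; answer 8
Step 2: W1 = 8; d = -27; cross terms: (-24*-24 - -8*-35)=296, (-8*-27 - 9*-24)=432, (9*-4 - 8*-27)=180, (8*9 - -11*-4)=28, (-11*-35 - -24*9)=601; twice the area = |1537| = 1537; area = 1537/2; boundary points = 1 + 1 + 1 + 1 + 1 = 5; strictly interior points = area - boundary/2 + 1 = 767; answer 767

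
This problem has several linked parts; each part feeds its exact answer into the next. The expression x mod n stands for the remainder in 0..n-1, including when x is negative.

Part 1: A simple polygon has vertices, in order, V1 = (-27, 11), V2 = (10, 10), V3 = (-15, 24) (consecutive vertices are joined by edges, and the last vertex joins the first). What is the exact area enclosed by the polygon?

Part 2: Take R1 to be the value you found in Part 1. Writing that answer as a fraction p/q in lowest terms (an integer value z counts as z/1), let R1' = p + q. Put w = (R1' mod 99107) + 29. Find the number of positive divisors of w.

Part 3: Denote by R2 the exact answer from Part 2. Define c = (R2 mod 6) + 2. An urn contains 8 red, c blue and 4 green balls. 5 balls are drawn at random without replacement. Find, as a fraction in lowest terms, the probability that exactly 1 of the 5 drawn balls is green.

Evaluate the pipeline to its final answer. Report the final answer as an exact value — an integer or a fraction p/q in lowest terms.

Part 1: cross terms: (-27*10 - 10*11)=-380, (10*24 - -15*10)=390, (-15*11 - -27*24)=483; twice the area = |493| = 493; area = 493/2; answer 493/2
Part 2: R1 = 493/2; threaded value p + q = 495; w = 524; 524 = 2^2 * 131; number of divisors = (2+1) * (1+1) = 6; answer 6
Part 3: R2 = 6; c = 2; total draws C(14,5) = 2002; favorable C(4,1)*C(10,4) = 840; P = 60/143; answer 60/143

60/143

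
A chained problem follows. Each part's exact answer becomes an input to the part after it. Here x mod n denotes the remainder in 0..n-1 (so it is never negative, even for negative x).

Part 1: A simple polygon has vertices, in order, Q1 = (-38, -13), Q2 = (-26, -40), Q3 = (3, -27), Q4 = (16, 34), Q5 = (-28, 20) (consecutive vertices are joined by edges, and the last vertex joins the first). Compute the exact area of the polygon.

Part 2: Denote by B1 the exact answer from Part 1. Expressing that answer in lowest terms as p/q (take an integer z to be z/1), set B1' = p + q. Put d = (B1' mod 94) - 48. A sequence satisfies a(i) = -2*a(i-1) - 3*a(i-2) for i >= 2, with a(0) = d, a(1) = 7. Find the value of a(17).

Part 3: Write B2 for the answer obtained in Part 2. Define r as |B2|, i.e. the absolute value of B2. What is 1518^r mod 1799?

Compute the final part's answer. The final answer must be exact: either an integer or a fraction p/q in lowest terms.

951

Part 1: cross terms: (-38*-40 - -26*-13)=1182, (-26*-27 - 3*-40)=822, (3*34 - 16*-27)=534, (16*20 - -28*34)=1272, (-28*-13 - -38*20)=1124; twice the area = |4934| = 4934; area = 2467; answer 2467
Part 2: B1 = 2467; threaded value p + q = 2468; d = -24; a(2) = -2*(7) - 3*(-24) = 58; iterating: a(2)=58, a(3)=-137, a(4)=100, a(5)=211, a(6)=-722, a(7)=811, a(8)=544, a(9)=-3521, a(10)=5410, a(11)=-257, a(12)=-15716, a(13)=32203, a(14)=-17258, a(15)=-62093, a(16)=175960, a(17)=-165641; answer -165641
Part 3: B2 = -165641; r = 165641; squarings mod 1799: 1518^1=1518, 1518^2=1604, 1518^4=246, 1518^8=1149, 1518^16=1534, 1518^32=64, 1518^64=498, 1518^128=1541, 1518^256=1, 1518^512=1, 1518^1024=1, 1518^2048=1, 1518^4096=1, 1518^8192=1, 1518^16384=1, 1518^32768=1, 1518^65536=1, 1518^131072=1; 1518^165641 = 1518^1 * 1518^8 * 1518^256 * 1518^512 * 1518^1024 * 1518^32768 * 1518^131072 = 951 (mod 1799); answer 951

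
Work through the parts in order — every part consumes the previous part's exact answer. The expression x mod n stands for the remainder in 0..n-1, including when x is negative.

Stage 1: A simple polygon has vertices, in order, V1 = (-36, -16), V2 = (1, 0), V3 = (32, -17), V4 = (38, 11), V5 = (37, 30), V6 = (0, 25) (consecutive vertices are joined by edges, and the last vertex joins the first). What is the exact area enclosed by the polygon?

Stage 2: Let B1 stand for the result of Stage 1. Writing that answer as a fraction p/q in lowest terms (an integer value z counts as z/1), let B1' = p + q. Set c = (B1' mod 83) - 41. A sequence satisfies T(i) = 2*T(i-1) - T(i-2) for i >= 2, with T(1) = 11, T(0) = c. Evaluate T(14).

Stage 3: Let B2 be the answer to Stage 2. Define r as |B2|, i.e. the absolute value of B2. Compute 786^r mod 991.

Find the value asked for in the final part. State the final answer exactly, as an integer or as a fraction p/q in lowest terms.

Stage 1: cross terms: (-36*0 - 1*-16)=16, (1*-17 - 32*0)=-17, (32*11 - 38*-17)=998, (38*30 - 37*11)=733, (37*25 - 0*30)=925, (0*-16 - -36*25)=900; twice the area = |3555| = 3555; area = 3555/2; answer 3555/2
Stage 2: B1 = 3555/2; threaded value p + q = 3557; c = 30; T(2) = 2*(11) - 1*(30) = -8; iterating: T(2)=-8, T(3)=-27, T(4)=-46, T(5)=-65, T(6)=-84, T(7)=-103, T(8)=-122, T(9)=-141, T(10)=-160, T(11)=-179, T(12)=-198, T(13)=-217, T(14)=-236; answer -236
Stage 3: B2 = -236; r = 236; squarings mod 991: 786^1=786, 786^2=403, 786^4=876, 786^8=342, 786^16=26, 786^32=676, 786^64=125, 786^128=760; 786^236 = 786^4 * 786^8 * 786^32 * 786^64 * 786^128 = 9 (mod 991); answer 9

9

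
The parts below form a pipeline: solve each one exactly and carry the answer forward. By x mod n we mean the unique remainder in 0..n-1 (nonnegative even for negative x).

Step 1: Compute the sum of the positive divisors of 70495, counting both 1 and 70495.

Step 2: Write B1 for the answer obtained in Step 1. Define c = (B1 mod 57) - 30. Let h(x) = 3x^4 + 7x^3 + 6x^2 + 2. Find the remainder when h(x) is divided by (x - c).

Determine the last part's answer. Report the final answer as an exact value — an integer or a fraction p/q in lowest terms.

Step 1: 70495 = 5 * 23 * 613; sigma = (1 + 5) * (1 + 23) * (1 + 613) = 6 * 24 * 614 = 88416; answer 88416
Step 2: B1 = 88416; c = -21; remainder = value at the root: 3*(-21)^4 + 7*(-21)^3 + 6*(-21)^2 + 2 = (583443) + (-64827) + (2646) + (2) = 521264; answer 521264

521264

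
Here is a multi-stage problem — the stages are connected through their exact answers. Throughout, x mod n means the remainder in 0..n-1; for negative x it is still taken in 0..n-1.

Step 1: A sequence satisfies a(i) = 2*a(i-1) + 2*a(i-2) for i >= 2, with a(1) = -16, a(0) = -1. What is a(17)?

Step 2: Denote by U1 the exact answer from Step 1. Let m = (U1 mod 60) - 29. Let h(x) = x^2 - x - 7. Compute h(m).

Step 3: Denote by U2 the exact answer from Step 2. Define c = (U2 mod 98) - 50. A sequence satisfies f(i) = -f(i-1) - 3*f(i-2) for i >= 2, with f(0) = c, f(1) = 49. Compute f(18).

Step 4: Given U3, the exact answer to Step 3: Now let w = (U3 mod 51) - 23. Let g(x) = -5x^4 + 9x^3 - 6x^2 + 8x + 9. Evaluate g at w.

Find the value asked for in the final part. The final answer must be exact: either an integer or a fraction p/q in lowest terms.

-1537719

Step 1: a(2) = 2*(-16) + 2*(-1) = -34; iterating: a(2)=-34, a(3)=-100, a(4)=-268, a(5)=-736, a(6)=-2008, a(7)=-5488, a(8)=-14992, a(9)=-40960, a(10)=-111904, a(11)=-305728, a(12)=-835264, a(13)=-2281984, a(14)=-6234496, a(15)=-17032960, a(16)=-46534912, a(17)=-127135744; answer -127135744
Step 2: U1 = -127135744; m = 27; 1*(27)^2 - 1*(27)^1 - 7 = (729) + (-27) + (-7) = 695; answer 695
Step 3: U2 = 695; c = -41; f(2) = -1*(49) - 3*(-41) = 74; iterating: f(2)=74, f(3)=-221, f(4)=-1, f(5)=664, f(6)=-661, f(7)=-1331, f(8)=3314, f(9)=679, f(10)=-10621, f(11)=8584, f(12)=23279, f(13)=-49031, f(14)=-20806, f(15)=167899, f(16)=-105481, f(17)=-398216, f(18)=714659; answer 714659
Step 4: U3 = 714659; w = 24; -5*(24)^4 + 9*(24)^3 - 6*(24)^2 + 8*(24)^1 + 9 = (-1658880) + (124416) + (-3456) + (192) + (9) = -1537719; answer -1537719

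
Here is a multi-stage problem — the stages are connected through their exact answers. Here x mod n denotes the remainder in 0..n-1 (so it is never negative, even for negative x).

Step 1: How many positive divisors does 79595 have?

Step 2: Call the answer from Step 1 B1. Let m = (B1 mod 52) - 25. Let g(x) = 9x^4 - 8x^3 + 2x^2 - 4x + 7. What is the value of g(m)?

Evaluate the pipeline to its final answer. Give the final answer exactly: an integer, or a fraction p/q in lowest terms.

Step 1: 79595 = 5 * 15919; number of divisors = (1+1) * (1+1) = 4; answer 4
Step 2: B1 = 4; m = -21; 9*(-21)^4 - 8*(-21)^3 + 2*(-21)^2 - 4*(-21)^1 + 7 = (1750329) + (74088) + (882) + (84) + (7) = 1825390; answer 1825390

1825390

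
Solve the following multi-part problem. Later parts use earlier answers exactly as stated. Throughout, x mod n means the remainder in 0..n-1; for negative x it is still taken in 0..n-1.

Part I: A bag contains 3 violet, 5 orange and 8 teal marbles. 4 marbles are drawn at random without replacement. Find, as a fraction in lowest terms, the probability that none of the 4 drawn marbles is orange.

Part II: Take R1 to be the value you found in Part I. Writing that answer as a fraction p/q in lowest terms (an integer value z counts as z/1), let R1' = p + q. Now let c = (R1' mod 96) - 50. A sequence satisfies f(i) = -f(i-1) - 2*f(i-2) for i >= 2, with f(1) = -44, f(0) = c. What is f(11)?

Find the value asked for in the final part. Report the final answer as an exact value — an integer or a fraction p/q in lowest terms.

-418

Part I: total draws C(16,4) = 1820; favorable C(11,4) = 330; P = 33/182; answer 33/182
Part II: R1 = 33/182; threaded value p + q = 215; c = -27; f(2) = -1*(-44) - 2*(-27) = 98; iterating: f(2)=98, f(3)=-10, f(4)=-186, f(5)=206, f(6)=166, f(7)=-578, f(8)=246, f(9)=910, f(10)=-1402, f(11)=-418; answer -418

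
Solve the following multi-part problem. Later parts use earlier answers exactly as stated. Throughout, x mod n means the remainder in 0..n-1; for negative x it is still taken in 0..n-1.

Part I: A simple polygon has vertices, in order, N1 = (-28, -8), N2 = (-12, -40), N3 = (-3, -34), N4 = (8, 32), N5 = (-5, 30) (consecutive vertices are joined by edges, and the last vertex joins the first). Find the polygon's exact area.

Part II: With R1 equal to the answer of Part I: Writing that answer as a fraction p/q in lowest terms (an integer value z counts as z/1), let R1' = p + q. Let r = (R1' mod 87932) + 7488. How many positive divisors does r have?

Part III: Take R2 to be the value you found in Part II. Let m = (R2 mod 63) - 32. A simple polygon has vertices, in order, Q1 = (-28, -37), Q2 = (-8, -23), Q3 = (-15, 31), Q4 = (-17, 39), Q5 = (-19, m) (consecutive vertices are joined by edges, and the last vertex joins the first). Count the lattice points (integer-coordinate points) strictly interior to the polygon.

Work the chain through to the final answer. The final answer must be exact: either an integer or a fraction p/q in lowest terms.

Part I: cross terms: (-28*-40 - -12*-8)=1024, (-12*-34 - -3*-40)=288, (-3*32 - 8*-34)=176, (8*30 - -5*32)=400, (-5*-8 - -28*30)=880; twice the area = |2768| = 2768; area = 1384; answer 1384
Part II: R1 = 1384; threaded value p + q = 1385; r = 8873; 8873 = 19 * 467; number of divisors = (1+1) * (1+1) = 4; answer 4
Part III: R2 = 4; m = -28; cross terms: (-28*-23 - -8*-37)=348, (-8*31 - -15*-23)=-593, (-15*39 - -17*31)=-58, (-17*-28 - -19*39)=1217, (-19*-37 - -28*-28)=-81; twice the area = |833| = 833; area = 833/2; boundary points = 2 + 1 + 2 + 1 + 9 = 15; strictly interior points = area - boundary/2 + 1 = 410; answer 410

410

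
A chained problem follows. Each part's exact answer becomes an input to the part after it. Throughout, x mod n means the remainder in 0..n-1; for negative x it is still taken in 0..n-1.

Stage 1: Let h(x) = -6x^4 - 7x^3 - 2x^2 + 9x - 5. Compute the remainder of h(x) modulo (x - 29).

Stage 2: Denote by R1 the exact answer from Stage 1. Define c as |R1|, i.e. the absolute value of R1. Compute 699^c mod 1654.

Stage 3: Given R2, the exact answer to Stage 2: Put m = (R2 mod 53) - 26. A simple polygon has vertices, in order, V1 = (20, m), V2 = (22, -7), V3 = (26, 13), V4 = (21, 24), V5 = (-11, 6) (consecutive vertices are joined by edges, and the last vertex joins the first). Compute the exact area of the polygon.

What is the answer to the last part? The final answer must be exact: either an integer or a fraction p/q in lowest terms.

Stage 1: remainder = value at the root: -6*(29)^4 - 7*(29)^3 - 2*(29)^2 + 9*(29)^1 - 5 = (-4243686) + (-170723) + (-1682) + (261) + (-5) = -4415835; answer -4415835
Stage 2: R1 = -4415835; c = 4415835; squarings mod 1654: 699^1=699, 699^2=671, 699^4=353, 699^8=559, 699^16=1529, 699^32=739, 699^64=301, 699^128=1285, 699^256=533, 699^512=1255, 699^1024=417, 699^2048=219, 699^4096=1649, 699^8192=25, 699^16384=625, 699^32768=281, 699^65536=1223, 699^131072=513, 699^262144=183, 699^524288=409, 699^1048576=227, 699^2097152=255, 699^4194304=519; 699^4415835 = 699^1 * 699^2 * 699^8 * 699^16 * 699^64 * 699^256 * 699^8192 * 699^16384 * 699^65536 * 699^131072 * 699^4194304 = 1263 (mod 1654); answer 1263
Stage 3: R2 = 1263; m = 18; cross terms: (20*-7 - 22*18)=-536, (22*13 - 26*-7)=468, (26*24 - 21*13)=351, (21*6 - -11*24)=390, (-11*18 - 20*6)=-318; twice the area = |355| = 355; area = 355/2; answer 355/2

355/2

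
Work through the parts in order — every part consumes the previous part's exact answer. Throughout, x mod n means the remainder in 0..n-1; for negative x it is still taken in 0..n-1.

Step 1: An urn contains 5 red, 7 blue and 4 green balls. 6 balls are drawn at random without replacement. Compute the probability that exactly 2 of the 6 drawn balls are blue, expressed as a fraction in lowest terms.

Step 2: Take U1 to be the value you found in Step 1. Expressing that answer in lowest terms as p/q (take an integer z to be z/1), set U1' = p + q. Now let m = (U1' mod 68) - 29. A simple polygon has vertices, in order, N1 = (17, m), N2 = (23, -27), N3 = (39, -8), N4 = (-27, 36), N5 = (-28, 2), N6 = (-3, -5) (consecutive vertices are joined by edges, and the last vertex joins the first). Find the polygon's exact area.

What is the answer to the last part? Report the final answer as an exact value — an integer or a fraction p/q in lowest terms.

Step 1: total draws C(16,6) = 8008; favorable C(7,2)*C(9,4) = 2646; P = 189/572; answer 189/572
Step 2: U1 = 189/572; threaded value p + q = 761; m = -16; cross terms: (17*-27 - 23*-16)=-91, (23*-8 - 39*-27)=869, (39*36 - -27*-8)=1188, (-27*2 - -28*36)=954, (-28*-5 - -3*2)=146, (-3*-16 - 17*-5)=133; twice the area = |3199| = 3199; area = 3199/2; answer 3199/2

3199/2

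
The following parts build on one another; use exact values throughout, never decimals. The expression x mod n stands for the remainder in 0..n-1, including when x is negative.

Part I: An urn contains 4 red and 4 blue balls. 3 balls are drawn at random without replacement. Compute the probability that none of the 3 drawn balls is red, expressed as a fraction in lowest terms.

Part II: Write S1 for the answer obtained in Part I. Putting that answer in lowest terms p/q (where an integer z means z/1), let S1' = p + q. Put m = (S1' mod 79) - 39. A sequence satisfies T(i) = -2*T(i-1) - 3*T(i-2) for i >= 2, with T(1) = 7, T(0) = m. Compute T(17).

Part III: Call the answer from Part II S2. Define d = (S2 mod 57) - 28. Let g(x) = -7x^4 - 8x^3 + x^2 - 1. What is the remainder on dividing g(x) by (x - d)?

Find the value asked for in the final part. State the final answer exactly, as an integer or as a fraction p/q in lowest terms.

Part I: total draws C(8,3) = 56; favorable C(4,3) = 4; P = 1/14; answer 1/14
Part II: S1 = 1/14; threaded value p + q = 15; m = -24; T(2) = -2*(7) - 3*(-24) = 58; iterating: T(2)=58, T(3)=-137, T(4)=100, T(5)=211, T(6)=-722, T(7)=811, T(8)=544, T(9)=-3521, T(10)=5410, T(11)=-257, T(12)=-15716, T(13)=32203, T(14)=-17258, T(15)=-62093, T(16)=175960, T(17)=-165641; answer -165641
Part III: S2 = -165641; d = -27; remainder = value at the root: -7*(-27)^4 - 8*(-27)^3 + 1*(-27)^2 - 1 = (-3720087) + (157464) + (729) + (-1) = -3561895; answer -3561895

-3561895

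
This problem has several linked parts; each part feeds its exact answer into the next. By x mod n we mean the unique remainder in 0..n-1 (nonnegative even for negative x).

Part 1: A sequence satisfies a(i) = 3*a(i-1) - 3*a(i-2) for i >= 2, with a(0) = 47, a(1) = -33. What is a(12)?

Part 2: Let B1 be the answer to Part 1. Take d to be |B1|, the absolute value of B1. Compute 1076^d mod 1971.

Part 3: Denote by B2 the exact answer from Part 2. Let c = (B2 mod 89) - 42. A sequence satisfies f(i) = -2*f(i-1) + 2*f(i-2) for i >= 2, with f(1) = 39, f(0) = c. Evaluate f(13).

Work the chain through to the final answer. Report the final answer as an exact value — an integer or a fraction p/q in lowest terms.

Part 1: a(2) = 3*(-33) - 3*(47) = -240; iterating: a(2)=-240, a(3)=-621, a(4)=-1143, a(5)=-1566, a(6)=-1269, a(7)=891, a(8)=6480, a(9)=16767, a(10)=30861, a(11)=42282, a(12)=34263; answer 34263
Part 2: B1 = 34263; d = 34263; squarings mod 1971: 1076^1=1076, 1076^2=799, 1076^4=1768, 1076^8=1789, 1076^16=1588, 1076^32=835, 1076^64=1462, 1076^128=880, 1076^256=1768, 1076^512=1789, 1076^1024=1588, 1076^2048=835, 1076^4096=1462, 1076^8192=880, 1076^16384=1768, 1076^32768=1789; 1076^34263 = 1076^1 * 1076^2 * 1076^4 * 1076^16 * 1076^64 * 1076^128 * 1076^256 * 1076^1024 * 1076^32768 = 1214 (mod 1971); answer 1214
Part 3: B2 = 1214; c = 15; f(2) = -2*(39) + 2*(15) = -48; iterating: f(2)=-48, f(3)=174, f(4)=-444, f(5)=1236, f(6)=-3360, f(7)=9192, f(8)=-25104, f(9)=68592, f(10)=-187392, f(11)=511968, f(12)=-1398720, f(13)=3821376; answer 3821376

3821376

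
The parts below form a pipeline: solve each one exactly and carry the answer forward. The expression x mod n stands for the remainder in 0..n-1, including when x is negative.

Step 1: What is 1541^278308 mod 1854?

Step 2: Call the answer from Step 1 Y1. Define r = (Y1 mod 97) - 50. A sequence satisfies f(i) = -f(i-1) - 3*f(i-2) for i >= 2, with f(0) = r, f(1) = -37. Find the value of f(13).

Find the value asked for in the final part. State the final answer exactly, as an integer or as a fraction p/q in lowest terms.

8723

Step 1: squarings mod 1854: 1541^1=1541, 1541^2=1561, 1541^4=565, 1541^8=337, 1541^16=475, 1541^32=1291, 1541^64=1789, 1541^128=517, 1541^256=313, 1541^512=1561, 1541^1024=565, 1541^2048=337, 1541^4096=475, 1541^8192=1291, 1541^16384=1789, 1541^32768=517, 1541^65536=313, 1541^131072=1561, 1541^262144=565; 1541^278308 = 1541^4 * 1541^32 * 1541^256 * 1541^512 * 1541^1024 * 1541^2048 * 1541^4096 * 1541^8192 * 1541^262144 = 313 (mod 1854); answer 313
Step 2: Y1 = 313; r = -28; f(2) = -1*(-37) - 3*(-28) = 121; iterating: f(2)=121, f(3)=-10, f(4)=-353, f(5)=383, f(6)=676, f(7)=-1825, f(8)=-203, f(9)=5678, f(10)=-5069, f(11)=-11965, f(12)=27172, f(13)=8723; answer 8723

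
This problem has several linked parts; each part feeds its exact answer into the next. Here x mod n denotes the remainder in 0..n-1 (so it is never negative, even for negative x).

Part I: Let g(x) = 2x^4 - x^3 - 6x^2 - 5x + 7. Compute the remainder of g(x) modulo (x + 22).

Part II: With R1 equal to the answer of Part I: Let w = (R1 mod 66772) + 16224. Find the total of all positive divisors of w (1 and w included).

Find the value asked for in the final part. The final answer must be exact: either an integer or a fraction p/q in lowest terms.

29760

Part I: remainder = value at the root: 2*(-22)^4 - 1*(-22)^3 - 6*(-22)^2 - 5*(-22)^1 + 7 = (468512) + (10648) + (-2904) + (110) + (7) = 476373; answer 476373
Part II: R1 = 476373; w = 25193; 25193 = 7 * 59 * 61; sigma = (1 + 7) * (1 + 59) * (1 + 61) = 8 * 60 * 62 = 29760; answer 29760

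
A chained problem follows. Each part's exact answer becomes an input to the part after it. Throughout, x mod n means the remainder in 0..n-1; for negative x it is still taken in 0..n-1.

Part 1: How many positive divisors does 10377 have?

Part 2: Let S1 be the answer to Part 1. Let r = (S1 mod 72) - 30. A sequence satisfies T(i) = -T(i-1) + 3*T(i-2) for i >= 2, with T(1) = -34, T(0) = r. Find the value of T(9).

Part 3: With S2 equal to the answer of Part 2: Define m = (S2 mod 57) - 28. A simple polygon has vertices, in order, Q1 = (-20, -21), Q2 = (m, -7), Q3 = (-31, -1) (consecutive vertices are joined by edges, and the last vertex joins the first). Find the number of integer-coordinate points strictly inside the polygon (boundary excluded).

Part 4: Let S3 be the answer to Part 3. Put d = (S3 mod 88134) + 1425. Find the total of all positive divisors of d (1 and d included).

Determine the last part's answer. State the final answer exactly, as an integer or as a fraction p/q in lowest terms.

Part 1: 10377 = 3^2 * 1153; number of divisors = (2+1) * (1+1) = 6; answer 6
Part 2: S1 = 6; r = -24; T(2) = -1*(-34) + 3*(-24) = -38; iterating: T(2)=-38, T(3)=-64, T(4)=-50, T(5)=-142, T(6)=-8, T(7)=-418, T(8)=394, T(9)=-1648; answer -1648
Part 3: S2 = -1648; m = -23; cross terms: (-20*-7 - -23*-21)=-343, (-23*-1 - -31*-7)=-194, (-31*-21 - -20*-1)=631; twice the area = |94| = 94; area = 47; boundary points = 1 + 2 + 1 = 4; strictly interior points = area - boundary/2 + 1 = 46; answer 46
Part 4: S3 = 46; d = 1471; 1471 is prime, so its only divisors are 1 and 1471; sigma = 1 + 1471 = 1472; answer 1472

1472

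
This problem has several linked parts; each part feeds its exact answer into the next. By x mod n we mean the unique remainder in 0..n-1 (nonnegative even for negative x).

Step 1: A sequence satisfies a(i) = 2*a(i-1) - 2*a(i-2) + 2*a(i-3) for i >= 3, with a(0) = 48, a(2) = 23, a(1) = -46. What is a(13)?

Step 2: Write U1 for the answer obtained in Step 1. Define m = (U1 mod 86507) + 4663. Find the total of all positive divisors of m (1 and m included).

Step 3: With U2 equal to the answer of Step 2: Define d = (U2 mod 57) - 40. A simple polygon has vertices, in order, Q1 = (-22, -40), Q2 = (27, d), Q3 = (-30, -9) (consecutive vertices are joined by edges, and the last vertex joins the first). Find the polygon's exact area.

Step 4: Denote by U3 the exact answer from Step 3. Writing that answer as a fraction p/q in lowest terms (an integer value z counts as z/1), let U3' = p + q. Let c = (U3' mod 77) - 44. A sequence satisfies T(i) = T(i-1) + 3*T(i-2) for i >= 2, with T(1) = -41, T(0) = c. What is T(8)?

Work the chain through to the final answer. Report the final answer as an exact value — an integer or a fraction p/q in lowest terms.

-2786

Step 1: a(3) = 2*(23) - 2*(-46) + 2*(48) = 234; iterating: a(3)=234, a(4)=330, a(5)=238, a(6)=284, a(7)=752, a(8)=1412, a(9)=1888, a(10)=2456, a(11)=3960, a(12)=6784, a(13)=10560; answer 10560
Step 2: U1 = 10560; m = 15223; 15223 = 13 * 1171; sigma = (1 + 13) * (1 + 1171) = 14 * 1172 = 16408; answer 16408
Step 3: U2 = 16408; d = 9; cross terms: (-22*9 - 27*-40)=882, (27*-9 - -30*9)=27, (-30*-40 - -22*-9)=1002; twice the area = |1911| = 1911; area = 1911/2; answer 1911/2
Step 4: U3 = 1911/2; threaded value p + q = 1913; c = 21; T(2) = 1*(-41) + 3*(21) = 22; iterating: T(2)=22, T(3)=-101, T(4)=-35, T(5)=-338, T(6)=-443, T(7)=-1457, T(8)=-2786; answer -2786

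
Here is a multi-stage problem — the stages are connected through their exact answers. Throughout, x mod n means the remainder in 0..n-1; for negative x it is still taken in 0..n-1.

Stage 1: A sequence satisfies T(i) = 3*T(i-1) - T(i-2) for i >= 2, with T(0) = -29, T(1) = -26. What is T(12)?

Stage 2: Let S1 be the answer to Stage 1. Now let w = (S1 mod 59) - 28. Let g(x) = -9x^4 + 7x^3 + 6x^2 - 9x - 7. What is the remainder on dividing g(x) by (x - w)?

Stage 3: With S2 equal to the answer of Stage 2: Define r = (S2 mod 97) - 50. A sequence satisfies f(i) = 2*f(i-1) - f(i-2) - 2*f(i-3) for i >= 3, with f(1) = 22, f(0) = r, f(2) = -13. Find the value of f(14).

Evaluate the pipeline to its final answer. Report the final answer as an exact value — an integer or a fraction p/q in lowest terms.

Stage 1: T(2) = 3*(-26) - 1*(-29) = -49; iterating: T(2)=-49, T(3)=-121, T(4)=-314, T(5)=-821, T(6)=-2149, T(7)=-5626, T(8)=-14729, T(9)=-38561, T(10)=-100954, T(11)=-264301, T(12)=-691949; answer -691949
Stage 2: S1 = -691949; w = -25; remainder = value at the root: -9*(-25)^4 + 7*(-25)^3 + 6*(-25)^2 - 9*(-25)^1 - 7 = (-3515625) + (-109375) + (3750) + (225) + (-7) = -3621032; answer -3621032
Stage 3: S2 = -3621032; r = 25; f(3) = 2*(-13) - 1*(22) - 2*(25) = -98; iterating: f(3)=-98, f(4)=-227, f(5)=-330, f(6)=-237, f(7)=310, f(8)=1517, f(9)=3198, f(10)=4259, f(11)=2286, f(12)=-6083, f(13)=-22970, f(14)=-44429; answer -44429

-44429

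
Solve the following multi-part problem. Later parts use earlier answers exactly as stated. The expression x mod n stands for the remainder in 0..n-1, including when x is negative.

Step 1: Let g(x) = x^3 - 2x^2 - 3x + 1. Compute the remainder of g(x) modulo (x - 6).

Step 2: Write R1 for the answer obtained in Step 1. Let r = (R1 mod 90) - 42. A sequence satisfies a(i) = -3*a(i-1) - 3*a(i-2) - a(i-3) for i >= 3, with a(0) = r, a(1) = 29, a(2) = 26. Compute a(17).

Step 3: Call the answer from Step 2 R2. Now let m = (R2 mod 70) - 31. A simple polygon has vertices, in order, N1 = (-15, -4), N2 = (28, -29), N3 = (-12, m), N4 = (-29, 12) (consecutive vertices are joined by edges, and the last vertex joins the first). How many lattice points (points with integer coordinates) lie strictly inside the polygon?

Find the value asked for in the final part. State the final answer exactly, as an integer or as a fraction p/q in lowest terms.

117

Step 1: remainder = value at the root: 1*(6)^3 - 2*(6)^2 - 3*(6)^1 + 1 = (216) + (-72) + (-18) + (1) = 127; answer 127
Step 2: R1 = 127; r = -5; a(3) = -3*(26) - 3*(29) - 1*(-5) = -160; iterating: a(3)=-160, a(4)=373, a(5)=-665, a(6)=1036, a(7)=-1486, a(8)=2015, a(9)=-2623, a(10)=3310, a(11)=-4076, a(12)=4921, a(13)=-5845, a(14)=6848, a(15)=-7930, a(16)=9091, a(17)=-10331; answer -10331
Step 3: R2 = -10331; m = -2; cross terms: (-15*-29 - 28*-4)=547, (28*-2 - -12*-29)=-404, (-12*12 - -29*-2)=-202, (-29*-4 - -15*12)=296; twice the area = |237| = 237; area = 237/2; boundary points = 1 + 1 + 1 + 2 = 5; strictly interior points = area - boundary/2 + 1 = 117; answer 117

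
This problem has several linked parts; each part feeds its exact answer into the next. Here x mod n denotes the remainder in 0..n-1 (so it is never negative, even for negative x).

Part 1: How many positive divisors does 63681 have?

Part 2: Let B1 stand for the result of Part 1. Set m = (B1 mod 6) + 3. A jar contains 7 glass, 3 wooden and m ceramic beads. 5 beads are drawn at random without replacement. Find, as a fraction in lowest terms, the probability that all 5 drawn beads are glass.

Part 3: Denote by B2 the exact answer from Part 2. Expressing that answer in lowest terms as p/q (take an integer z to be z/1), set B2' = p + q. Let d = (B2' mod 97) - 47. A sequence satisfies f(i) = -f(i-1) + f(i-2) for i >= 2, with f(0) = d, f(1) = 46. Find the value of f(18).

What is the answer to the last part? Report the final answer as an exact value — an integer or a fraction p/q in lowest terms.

Part 1: 63681 = 3 * 21227; number of divisors = (1+1) * (1+1) = 4; answer 4
Part 2: B1 = 4; m = 7; total draws C(17,5) = 6188; favorable C(7,5) = 21; P = 3/884; answer 3/884
Part 3: B2 = 3/884; threaded value p + q = 887; d = -33; f(2) = -1*(46) + 1*(-33) = -79; iterating: f(2)=-79, f(3)=125, f(4)=-204, f(5)=329, f(6)=-533, f(7)=862, f(8)=-1395, f(9)=2257, f(10)=-3652, f(11)=5909, f(12)=-9561, f(13)=15470, f(14)=-25031, f(15)=40501, f(16)=-65532, f(17)=106033, f(18)=-171565; answer -171565

-171565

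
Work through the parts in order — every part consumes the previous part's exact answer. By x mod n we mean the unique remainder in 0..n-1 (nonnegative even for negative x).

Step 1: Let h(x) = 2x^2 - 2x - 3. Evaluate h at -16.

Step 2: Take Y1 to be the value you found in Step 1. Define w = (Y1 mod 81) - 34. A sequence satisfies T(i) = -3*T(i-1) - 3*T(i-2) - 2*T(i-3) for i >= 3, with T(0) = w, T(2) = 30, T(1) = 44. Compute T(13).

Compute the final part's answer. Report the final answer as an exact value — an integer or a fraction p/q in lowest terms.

-259306

Step 1: 2*(-16)^2 - 2*(-16)^1 - 3 = (512) + (32) + (-3) = 541; answer 541
Step 2: Y1 = 541; w = 21; T(3) = -3*(30) - 3*(44) - 2*(21) = -264; iterating: T(3)=-264, T(4)=614, T(5)=-1110, T(6)=2016, T(7)=-3946, T(8)=8010, T(9)=-16224, T(10)=32534, T(11)=-64950, T(12)=129696, T(13)=-259306; answer -259306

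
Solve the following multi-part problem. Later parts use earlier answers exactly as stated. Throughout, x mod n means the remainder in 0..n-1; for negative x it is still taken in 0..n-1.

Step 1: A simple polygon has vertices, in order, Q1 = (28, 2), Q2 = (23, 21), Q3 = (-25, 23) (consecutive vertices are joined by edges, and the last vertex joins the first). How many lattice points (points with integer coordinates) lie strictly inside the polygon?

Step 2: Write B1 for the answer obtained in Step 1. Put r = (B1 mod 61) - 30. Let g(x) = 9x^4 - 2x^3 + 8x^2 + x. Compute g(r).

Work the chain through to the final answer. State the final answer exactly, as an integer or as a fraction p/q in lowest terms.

Step 1: cross terms: (28*21 - 23*2)=542, (23*23 - -25*21)=1054, (-25*2 - 28*23)=-694; twice the area = |902| = 902; area = 451; boundary points = 1 + 2 + 1 = 4; strictly interior points = area - boundary/2 + 1 = 450; answer 450
Step 2: B1 = 450; r = -7; 9*(-7)^4 - 2*(-7)^3 + 8*(-7)^2 + 1*(-7)^1 = (21609) + (686) + (392) + (-7) = 22680; answer 22680

22680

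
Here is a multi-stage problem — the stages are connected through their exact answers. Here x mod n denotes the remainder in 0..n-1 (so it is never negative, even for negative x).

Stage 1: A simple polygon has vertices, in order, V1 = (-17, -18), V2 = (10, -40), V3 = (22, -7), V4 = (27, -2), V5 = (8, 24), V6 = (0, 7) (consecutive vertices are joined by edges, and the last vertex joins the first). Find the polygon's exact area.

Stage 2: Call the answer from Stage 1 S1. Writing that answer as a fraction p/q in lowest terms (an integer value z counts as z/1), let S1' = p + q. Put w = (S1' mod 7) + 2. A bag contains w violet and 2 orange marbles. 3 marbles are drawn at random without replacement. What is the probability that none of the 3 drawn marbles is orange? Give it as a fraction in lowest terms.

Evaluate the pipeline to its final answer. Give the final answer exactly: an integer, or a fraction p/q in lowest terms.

Stage 1: cross terms: (-17*-40 - 10*-18)=860, (10*-7 - 22*-40)=810, (22*-2 - 27*-7)=145, (27*24 - 8*-2)=664, (8*7 - 0*24)=56, (0*-18 - -17*7)=119; twice the area = |2654| = 2654; area = 1327; answer 1327
Stage 2: S1 = 1327; threaded value p + q = 1328; w = 7; total draws C(9,3) = 84; favorable C(7,3) = 35; P = 5/12; answer 5/12

5/12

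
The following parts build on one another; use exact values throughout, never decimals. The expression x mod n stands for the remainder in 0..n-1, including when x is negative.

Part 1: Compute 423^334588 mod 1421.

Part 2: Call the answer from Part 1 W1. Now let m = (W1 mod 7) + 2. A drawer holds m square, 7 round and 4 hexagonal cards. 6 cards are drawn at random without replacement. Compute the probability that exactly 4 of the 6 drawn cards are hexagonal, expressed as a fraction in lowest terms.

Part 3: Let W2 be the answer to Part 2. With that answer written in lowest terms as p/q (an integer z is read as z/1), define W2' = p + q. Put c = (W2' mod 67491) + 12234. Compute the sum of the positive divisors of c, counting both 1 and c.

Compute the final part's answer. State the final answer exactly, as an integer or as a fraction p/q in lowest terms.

12714

Part 1: squarings mod 1421: 423^1=423, 423^2=1304, 423^4=900, 423^8=30, 423^16=900, 423^32=30, 423^64=900, 423^128=30, 423^256=900, 423^512=30, 423^1024=900, 423^2048=30, 423^4096=900, 423^8192=30, 423^16384=900, 423^32768=30, 423^65536=900, 423^131072=30, 423^262144=900; 423^334588 = 423^4 * 423^8 * 423^16 * 423^32 * 423^64 * 423^128 * 423^512 * 423^2048 * 423^4096 * 423^65536 * 423^262144 = 900 (mod 1421); answer 900
Part 2: W1 = 900; m = 6; total draws C(17,6) = 12376; favorable C(4,4)*C(13,2) = 78; P = 3/476; answer 3/476
Part 3: W2 = 3/476; threaded value p + q = 479; c = 12713; 12713 is prime, so its only divisors are 1 and 12713; sigma = 1 + 12713 = 12714; answer 12714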